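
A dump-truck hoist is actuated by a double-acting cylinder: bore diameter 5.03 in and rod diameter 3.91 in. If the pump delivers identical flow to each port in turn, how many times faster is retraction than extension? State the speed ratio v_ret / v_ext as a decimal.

Cap-side area A_cap = π/4 × (5.03 in)² = 19.87 in^2
Rod-side annular area A_ann = π/4 × (5.03² − 3.91²) = 7.864 in^2
For equal Q, v ∝ 1/A, so v_ret/v_ext = A_cap/A_ann.

v_ret/v_ext ≈ 2.53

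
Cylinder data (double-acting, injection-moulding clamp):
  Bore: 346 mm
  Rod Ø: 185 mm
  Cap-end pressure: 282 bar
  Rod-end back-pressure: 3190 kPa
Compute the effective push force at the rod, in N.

Cap-side area A_cap = π/4 × (346 mm)² = 94020 mm^2
Rod-side annular area A_ann = π/4 × (346² − 185²) = 67140 mm^2
Net thrust = P_cap·A_cap − P_rod·A_ann = 2.651e6 N − 2.142e5 N

F ≈ 2.44e6 N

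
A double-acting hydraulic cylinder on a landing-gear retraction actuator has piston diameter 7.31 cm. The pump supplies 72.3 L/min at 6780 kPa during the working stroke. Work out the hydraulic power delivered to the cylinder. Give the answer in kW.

Hydraulic power = P × Q

W ≈ 8.17 kW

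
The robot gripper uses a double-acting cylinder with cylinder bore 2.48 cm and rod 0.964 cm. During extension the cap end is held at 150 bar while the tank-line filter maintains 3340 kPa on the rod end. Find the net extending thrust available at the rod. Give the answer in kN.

F ≈ 5.88 kN

Cap-side area A_cap = π/4 × (2.48 cm)² = 4.831 cm^2
Rod-side annular area A_ann = π/4 × (2.48² − 0.964²) = 4.101 cm^2
Net thrust = P_cap·A_cap − P_rod·A_ann = 7.246 kN − 1.370 kN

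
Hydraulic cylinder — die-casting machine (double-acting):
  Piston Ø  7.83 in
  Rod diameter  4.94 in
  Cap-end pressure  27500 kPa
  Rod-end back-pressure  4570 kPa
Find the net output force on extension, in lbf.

F ≈ 1.73e5 lbf

Cap-side area A_cap = π/4 × (7.83 in)² = 48.15 in^2
Rod-side annular area A_ann = π/4 × (7.83² − 4.94²) = 28.99 in^2
Net thrust = P_cap·A_cap − P_rod·A_ann = 1.921e5 lbf − 19210 lbf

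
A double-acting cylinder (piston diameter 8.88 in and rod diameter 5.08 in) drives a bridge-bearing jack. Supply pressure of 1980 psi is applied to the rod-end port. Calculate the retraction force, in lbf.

F ≈ 82500 lbf

Rod-side annular area A_ann = π/4 × (8.88² − 5.08²) = 41.66 in^2
On retraction the pressure acts on the annular area (bore minus rod).
F = P × A_ann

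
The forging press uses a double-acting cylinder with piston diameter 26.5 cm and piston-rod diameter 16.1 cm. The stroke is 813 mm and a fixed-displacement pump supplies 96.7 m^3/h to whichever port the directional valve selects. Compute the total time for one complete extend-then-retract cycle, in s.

Cap-side area A_cap = π/4 × (26.5 cm)² = 551.5 cm^2
Rod-side annular area A_ann = π/4 × (26.5² − 16.1²) = 348.0 cm^2
t_ext = A_cap·L/Q = 1.669 s
t_ret = A_ann·L/Q = 1.053 s
t_cycle = t_ext + t_ret

t ≈ 2.72 s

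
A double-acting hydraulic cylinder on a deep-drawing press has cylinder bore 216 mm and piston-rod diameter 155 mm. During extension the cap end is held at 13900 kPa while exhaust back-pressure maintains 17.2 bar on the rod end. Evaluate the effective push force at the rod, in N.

Cap-side area A_cap = π/4 × (216 mm)² = 36640 mm^2
Rod-side annular area A_ann = π/4 × (216² − 155²) = 17770 mm^2
Net thrust = P_cap·A_cap − P_rod·A_ann = 5.093e5 N − 30570 N

F ≈ 4.79e5 N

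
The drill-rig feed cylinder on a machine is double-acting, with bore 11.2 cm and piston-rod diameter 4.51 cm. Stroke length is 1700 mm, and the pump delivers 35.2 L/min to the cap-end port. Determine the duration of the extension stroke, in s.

t ≈ 28.5 s

Cap-side area A_cap = π/4 × (11.2 cm)² = 98.52 cm^2
Swept volume V = A × L; t = V / Q = A·L / Q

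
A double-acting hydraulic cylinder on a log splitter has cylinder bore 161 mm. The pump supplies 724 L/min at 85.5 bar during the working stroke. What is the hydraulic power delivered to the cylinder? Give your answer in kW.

W ≈ 103 kW

Hydraulic power = P × Q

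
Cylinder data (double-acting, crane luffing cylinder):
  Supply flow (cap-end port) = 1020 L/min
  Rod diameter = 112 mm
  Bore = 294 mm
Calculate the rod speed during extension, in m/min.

Cap-side area A_cap = π/4 × (294 mm)² = 67890 mm^2
v = Q / A

v ≈ 15.0 m/min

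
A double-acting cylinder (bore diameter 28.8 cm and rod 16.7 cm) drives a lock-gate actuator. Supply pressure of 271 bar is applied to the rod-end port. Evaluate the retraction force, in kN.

F ≈ 1170 kN

Rod-side annular area A_ann = π/4 × (28.8² − 16.7²) = 432.4 cm^2
On retraction the pressure acts on the annular area (bore minus rod).
F = P × A_ann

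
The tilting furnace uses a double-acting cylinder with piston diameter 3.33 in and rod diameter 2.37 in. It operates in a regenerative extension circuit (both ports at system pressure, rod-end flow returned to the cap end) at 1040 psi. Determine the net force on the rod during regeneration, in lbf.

With equal pressure on both faces, forces on the annular region cancel; the net push is pressure × rod cross-section.
Rod cross-section A_rod = π/4 × (2.37 in)² = 4.412 in^2
F = P × A_rod

F ≈ 4590 lbf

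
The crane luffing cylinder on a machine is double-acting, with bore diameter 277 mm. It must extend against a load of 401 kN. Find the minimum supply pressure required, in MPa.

Cap-side area A_cap = π/4 × (277 mm)² = 60260 mm^2
P = F / A = 401 kN / A

P ≈ 6.65 MPa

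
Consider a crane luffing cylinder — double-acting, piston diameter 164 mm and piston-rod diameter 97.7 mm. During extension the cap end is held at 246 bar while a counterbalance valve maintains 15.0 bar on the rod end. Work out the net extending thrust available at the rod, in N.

Cap-side area A_cap = π/4 × (164 mm)² = 21120 mm^2
Rod-side annular area A_ann = π/4 × (164² − 97.7²) = 13630 mm^2
Net thrust = P_cap·A_cap − P_rod·A_ann = 5.197e5 N − 20440 N

F ≈ 4.99e5 N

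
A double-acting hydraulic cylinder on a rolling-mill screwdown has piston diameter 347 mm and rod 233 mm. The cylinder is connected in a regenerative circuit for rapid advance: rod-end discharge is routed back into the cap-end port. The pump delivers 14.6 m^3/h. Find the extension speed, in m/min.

In regeneration the rod-end outflow joins the pump flow into the cap end, so the net volume the pump must supply per unit advance equals the rod cross-section area.
Rod cross-section A_rod = π/4 × (233 mm)² = 42640 mm^2
v = Q_pump / A_rod

v ≈ 5.71 m/min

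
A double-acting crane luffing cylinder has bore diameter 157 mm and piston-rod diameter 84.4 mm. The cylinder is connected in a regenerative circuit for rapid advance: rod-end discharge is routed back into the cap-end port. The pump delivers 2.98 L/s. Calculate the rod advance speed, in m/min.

In regeneration the rod-end outflow joins the pump flow into the cap end, so the net volume the pump must supply per unit advance equals the rod cross-section area.
Rod cross-section A_rod = π/4 × (84.4 mm)² = 5595 mm^2
v = Q_pump / A_rod

v ≈ 32.0 m/min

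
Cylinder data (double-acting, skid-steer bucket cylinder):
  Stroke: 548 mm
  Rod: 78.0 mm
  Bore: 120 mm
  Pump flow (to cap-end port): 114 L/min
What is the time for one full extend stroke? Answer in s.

t ≈ 3.26 s

Cap-side area A_cap = π/4 × (120 mm)² = 11310 mm^2
Swept volume V = A × L; t = V / Q = A·L / Q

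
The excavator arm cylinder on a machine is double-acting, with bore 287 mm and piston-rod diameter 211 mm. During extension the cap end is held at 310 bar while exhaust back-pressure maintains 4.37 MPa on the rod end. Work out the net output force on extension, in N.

Cap-side area A_cap = π/4 × (287 mm)² = 64690 mm^2
Rod-side annular area A_ann = π/4 × (287² − 211²) = 29730 mm^2
Net thrust = P_cap·A_cap − P_rod·A_ann = 2.005e6 N − 1.299e5 N

F ≈ 1.88e6 N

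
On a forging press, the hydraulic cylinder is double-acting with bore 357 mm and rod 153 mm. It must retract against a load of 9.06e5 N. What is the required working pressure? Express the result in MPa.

P ≈ 11.1 MPa

Rod-side annular area A_ann = π/4 × (357² − 153²) = 81710 mm^2
Retraction: pressure acts on the annular area.
P = F / A = 9.06e5 N / A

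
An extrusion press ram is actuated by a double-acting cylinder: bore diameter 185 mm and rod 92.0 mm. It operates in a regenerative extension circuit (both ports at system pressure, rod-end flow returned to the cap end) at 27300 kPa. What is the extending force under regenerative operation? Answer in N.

With equal pressure on both faces, forces on the annular region cancel; the net push is pressure × rod cross-section.
Rod cross-section A_rod = π/4 × (92.0 mm)² = 6648 mm^2
F = P × A_rod

F ≈ 1.81e5 N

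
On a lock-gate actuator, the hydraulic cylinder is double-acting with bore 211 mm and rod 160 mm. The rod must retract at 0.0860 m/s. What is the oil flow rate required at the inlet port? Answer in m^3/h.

Rod-side annular area A_ann = π/4 × (211² − 160²) = 14860 mm^2
Q = A × v

Q ≈ 4.60 m^3/h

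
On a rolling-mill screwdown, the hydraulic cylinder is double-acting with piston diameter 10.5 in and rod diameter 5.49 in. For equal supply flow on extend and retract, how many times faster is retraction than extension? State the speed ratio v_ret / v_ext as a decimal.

Cap-side area A_cap = π/4 × (10.5 in)² = 86.59 in^2
Rod-side annular area A_ann = π/4 × (10.5² − 5.49²) = 62.92 in^2
For equal Q, v ∝ 1/A, so v_ret/v_ext = A_cap/A_ann.

v_ret/v_ext ≈ 1.38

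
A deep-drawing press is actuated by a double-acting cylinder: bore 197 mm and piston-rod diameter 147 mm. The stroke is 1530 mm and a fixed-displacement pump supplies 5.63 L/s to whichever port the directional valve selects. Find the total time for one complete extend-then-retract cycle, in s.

t ≈ 12.0 s

Cap-side area A_cap = π/4 × (197 mm)² = 30480 mm^2
Rod-side annular area A_ann = π/4 × (197² − 147²) = 13510 mm^2
t_ext = A_cap·L/Q = 8.283 s
t_ret = A_ann·L/Q = 3.671 s
t_cycle = t_ext + t_ret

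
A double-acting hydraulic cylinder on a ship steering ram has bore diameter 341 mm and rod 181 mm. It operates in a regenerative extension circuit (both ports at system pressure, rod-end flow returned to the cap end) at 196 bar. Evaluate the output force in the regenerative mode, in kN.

With equal pressure on both faces, forces on the annular region cancel; the net push is pressure × rod cross-section.
Rod cross-section A_rod = π/4 × (181 mm)² = 25730 mm^2
F = P × A_rod

F ≈ 504 kN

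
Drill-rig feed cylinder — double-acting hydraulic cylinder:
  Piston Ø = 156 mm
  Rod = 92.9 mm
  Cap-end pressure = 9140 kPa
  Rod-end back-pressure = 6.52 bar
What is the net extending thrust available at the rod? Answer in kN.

F ≈ 167 kN

Cap-side area A_cap = π/4 × (156 mm)² = 19110 mm^2
Rod-side annular area A_ann = π/4 × (156² − 92.9²) = 12340 mm^2
Net thrust = P_cap·A_cap − P_rod·A_ann = 174.7 kN − 8.043 kN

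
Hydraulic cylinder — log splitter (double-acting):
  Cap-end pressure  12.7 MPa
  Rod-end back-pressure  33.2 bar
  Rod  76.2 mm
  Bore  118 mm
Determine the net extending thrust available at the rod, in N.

Cap-side area A_cap = π/4 × (118 mm)² = 10940 mm^2
Rod-side annular area A_ann = π/4 × (118² − 76.2²) = 6376 mm^2
Net thrust = P_cap·A_cap − P_rod·A_ann = 1.389e5 N − 21170 N

F ≈ 1.18e5 N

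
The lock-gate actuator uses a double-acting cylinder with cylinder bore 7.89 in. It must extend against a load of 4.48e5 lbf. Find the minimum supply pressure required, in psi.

Cap-side area A_cap = π/4 × (7.89 in)² = 48.89 in^2
P = F / A = 4.48e5 lbf / A

P ≈ 9160 psi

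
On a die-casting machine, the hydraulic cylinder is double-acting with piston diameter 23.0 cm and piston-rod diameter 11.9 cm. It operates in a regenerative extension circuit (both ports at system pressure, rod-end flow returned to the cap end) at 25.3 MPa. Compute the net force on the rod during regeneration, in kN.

With equal pressure on both faces, forces on the annular region cancel; the net push is pressure × rod cross-section.
Rod cross-section A_rod = π/4 × (11.9 cm)² = 111.2 cm^2
F = P × A_rod

F ≈ 281 kN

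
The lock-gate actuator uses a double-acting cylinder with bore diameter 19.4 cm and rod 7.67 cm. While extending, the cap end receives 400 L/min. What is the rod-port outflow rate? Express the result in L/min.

Q_out ≈ 337 L/min

Cap-side area A_cap = π/4 × (19.4 cm)² = 295.6 cm^2
Rod-side annular area A_ann = π/4 × (19.4² − 7.67²) = 249.4 cm^2
Piston speed v = Q_in/A_cap; rod-end outflow Q_out = v × A_ann = Q_in × A_ann/A_cap.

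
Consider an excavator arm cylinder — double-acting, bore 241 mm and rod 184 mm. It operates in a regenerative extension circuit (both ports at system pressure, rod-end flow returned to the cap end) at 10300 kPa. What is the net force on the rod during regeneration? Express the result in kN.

F ≈ 274 kN

With equal pressure on both faces, forces on the annular region cancel; the net push is pressure × rod cross-section.
Rod cross-section A_rod = π/4 × (184 mm)² = 26590 mm^2
F = P × A_rod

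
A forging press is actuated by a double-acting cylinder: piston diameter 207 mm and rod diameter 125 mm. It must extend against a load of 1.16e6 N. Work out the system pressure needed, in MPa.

Cap-side area A_cap = π/4 × (207 mm)² = 33650 mm^2
P = F / A = 1.16e6 N / A

P ≈ 34.5 MPa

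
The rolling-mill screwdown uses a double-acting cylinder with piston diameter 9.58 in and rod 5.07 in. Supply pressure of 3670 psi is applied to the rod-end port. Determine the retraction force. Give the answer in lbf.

Rod-side annular area A_ann = π/4 × (9.58² − 5.07²) = 51.89 in^2
On retraction the pressure acts on the annular area (bore minus rod).
F = P × A_ann

F ≈ 1.90e5 lbf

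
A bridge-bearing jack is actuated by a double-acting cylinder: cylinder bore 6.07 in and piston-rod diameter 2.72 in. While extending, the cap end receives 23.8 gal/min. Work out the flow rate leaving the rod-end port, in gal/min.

Cap-side area A_cap = π/4 × (6.07 in)² = 28.94 in^2
Rod-side annular area A_ann = π/4 × (6.07² − 2.72²) = 23.13 in^2
Piston speed v = Q_in/A_cap; rod-end outflow Q_out = v × A_ann = Q_in × A_ann/A_cap.

Q_out ≈ 19.0 gal/min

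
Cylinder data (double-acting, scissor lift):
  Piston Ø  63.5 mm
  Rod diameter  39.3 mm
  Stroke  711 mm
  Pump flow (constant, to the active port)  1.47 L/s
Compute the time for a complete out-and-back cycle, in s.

Cap-side area A_cap = π/4 × (63.5 mm)² = 3167 mm^2
Rod-side annular area A_ann = π/4 × (63.5² − 39.3²) = 1954 mm^2
t_ext = A_cap·L/Q = 1.532 s
t_ret = A_ann·L/Q = 0.9450 s
t_cycle = t_ext + t_ret

t ≈ 2.48 s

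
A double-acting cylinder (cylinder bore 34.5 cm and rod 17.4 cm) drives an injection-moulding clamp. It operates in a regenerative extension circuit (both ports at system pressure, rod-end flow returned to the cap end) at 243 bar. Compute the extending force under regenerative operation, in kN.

F ≈ 578 kN

With equal pressure on both faces, forces on the annular region cancel; the net push is pressure × rod cross-section.
Rod cross-section A_rod = π/4 × (17.4 cm)² = 237.8 cm^2
F = P × A_rod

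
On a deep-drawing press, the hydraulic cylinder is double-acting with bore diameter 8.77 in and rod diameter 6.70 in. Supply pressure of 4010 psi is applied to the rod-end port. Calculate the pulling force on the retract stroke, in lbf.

F ≈ 1.01e5 lbf

Rod-side annular area A_ann = π/4 × (8.77² − 6.70²) = 25.15 in^2
On retraction the pressure acts on the annular area (bore minus rod).
F = P × A_ann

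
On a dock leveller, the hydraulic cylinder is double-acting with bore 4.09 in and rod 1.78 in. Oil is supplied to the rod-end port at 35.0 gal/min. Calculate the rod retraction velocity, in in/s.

Rod-side annular area A_ann = π/4 × (4.09² − 1.78²) = 10.65 in^2
Flow into the rod-end port fills the annular volume.
v = Q / A

v ≈ 12.7 in/s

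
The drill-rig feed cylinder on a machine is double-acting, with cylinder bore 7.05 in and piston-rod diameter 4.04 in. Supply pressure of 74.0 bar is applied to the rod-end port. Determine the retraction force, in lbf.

Rod-side annular area A_ann = π/4 × (7.05² − 4.04²) = 26.22 in^2
On retraction the pressure acts on the annular area (bore minus rod).
F = P × A_ann

F ≈ 28100 lbf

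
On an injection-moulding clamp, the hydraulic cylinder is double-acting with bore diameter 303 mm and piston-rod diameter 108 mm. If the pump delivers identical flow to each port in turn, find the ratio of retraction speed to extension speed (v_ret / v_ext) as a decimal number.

Cap-side area A_cap = π/4 × (303 mm)² = 72110 mm^2
Rod-side annular area A_ann = π/4 × (303² − 108²) = 62950 mm^2
For equal Q, v ∝ 1/A, so v_ret/v_ext = A_cap/A_ann.

v_ret/v_ext ≈ 1.15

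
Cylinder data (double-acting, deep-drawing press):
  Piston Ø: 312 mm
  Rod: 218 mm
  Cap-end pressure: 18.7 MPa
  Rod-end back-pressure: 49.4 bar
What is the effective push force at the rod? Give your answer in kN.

F ≈ 1240 kN

Cap-side area A_cap = π/4 × (312 mm)² = 76450 mm^2
Rod-side annular area A_ann = π/4 × (312² − 218²) = 39130 mm^2
Net thrust = P_cap·A_cap − P_rod·A_ann = 1430 kN − 193.3 kN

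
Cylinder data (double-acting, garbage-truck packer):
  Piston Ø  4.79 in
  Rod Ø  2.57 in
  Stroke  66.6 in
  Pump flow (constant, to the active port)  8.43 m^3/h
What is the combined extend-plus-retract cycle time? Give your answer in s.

Cap-side area A_cap = π/4 × (4.79 in)² = 18.02 in^2
Rod-side annular area A_ann = π/4 × (4.79² − 2.57²) = 12.83 in^2
t_ext = A_cap·L/Q = 8.399 s
t_ret = A_ann·L/Q = 5.981 s
t_cycle = t_ext + t_ret

t ≈ 14.4 s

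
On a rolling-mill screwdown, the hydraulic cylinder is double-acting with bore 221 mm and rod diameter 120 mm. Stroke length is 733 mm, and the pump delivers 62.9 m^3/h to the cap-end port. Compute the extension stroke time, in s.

t ≈ 1.61 s

Cap-side area A_cap = π/4 × (221 mm)² = 38360 mm^2
Swept volume V = A × L; t = V / Q = A·L / Q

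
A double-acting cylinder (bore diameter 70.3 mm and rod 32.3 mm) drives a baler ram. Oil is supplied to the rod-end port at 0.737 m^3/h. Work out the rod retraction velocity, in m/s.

v ≈ 0.0669 m/s

Rod-side annular area A_ann = π/4 × (70.3² − 32.3²) = 3062 mm^2
Flow into the rod-end port fills the annular volume.
v = Q / A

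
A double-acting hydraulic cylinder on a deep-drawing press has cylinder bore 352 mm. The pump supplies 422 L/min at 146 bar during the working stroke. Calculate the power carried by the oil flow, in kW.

W ≈ 103 kW

Hydraulic power = P × Q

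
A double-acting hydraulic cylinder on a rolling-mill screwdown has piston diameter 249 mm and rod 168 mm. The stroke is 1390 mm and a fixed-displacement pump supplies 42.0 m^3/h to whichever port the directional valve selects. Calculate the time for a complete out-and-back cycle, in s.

Cap-side area A_cap = π/4 × (249 mm)² = 48700 mm^2
Rod-side annular area A_ann = π/4 × (249² − 168²) = 26530 mm^2
t_ext = A_cap·L/Q = 5.802 s
t_ret = A_ann·L/Q = 3.161 s
t_cycle = t_ext + t_ret

t ≈ 8.96 s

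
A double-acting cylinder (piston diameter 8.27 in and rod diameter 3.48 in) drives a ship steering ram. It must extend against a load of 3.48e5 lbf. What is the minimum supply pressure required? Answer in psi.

Cap-side area A_cap = π/4 × (8.27 in)² = 53.72 in^2
P = F / A = 3.48e5 lbf / A

P ≈ 6480 psi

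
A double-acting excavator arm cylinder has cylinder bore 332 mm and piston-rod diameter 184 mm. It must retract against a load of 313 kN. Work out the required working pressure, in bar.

P ≈ 52.2 bar

Rod-side annular area A_ann = π/4 × (332² − 184²) = 59980 mm^2
Retraction: pressure acts on the annular area.
P = F / A = 313 kN / A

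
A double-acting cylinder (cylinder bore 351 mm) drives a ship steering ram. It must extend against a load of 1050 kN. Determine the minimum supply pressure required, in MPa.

P ≈ 10.9 MPa

Cap-side area A_cap = π/4 × (351 mm)² = 96760 mm^2
P = F / A = 1050 kN / A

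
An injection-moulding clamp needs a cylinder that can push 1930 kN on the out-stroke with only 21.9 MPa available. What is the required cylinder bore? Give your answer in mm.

D ≈ 335 mm

Extension force acts on the full piston face: F = P × (π/4)D².
D = √(4F / (πP)) = √(4 × 1930 kN / (π × 21.9 MPa))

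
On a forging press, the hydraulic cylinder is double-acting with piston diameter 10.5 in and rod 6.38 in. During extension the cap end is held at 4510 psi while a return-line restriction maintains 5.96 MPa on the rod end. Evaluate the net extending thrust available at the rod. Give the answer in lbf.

Cap-side area A_cap = π/4 × (10.5 in)² = 86.59 in^2
Rod-side annular area A_ann = π/4 × (10.5² − 6.38²) = 54.62 in^2
Net thrust = P_cap·A_cap − P_rod·A_ann = 3.905e5 lbf − 47220 lbf

F ≈ 3.43e5 lbf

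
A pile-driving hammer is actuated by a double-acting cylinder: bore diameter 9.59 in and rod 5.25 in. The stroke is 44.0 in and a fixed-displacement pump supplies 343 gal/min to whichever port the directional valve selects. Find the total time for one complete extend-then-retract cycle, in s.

Cap-side area A_cap = π/4 × (9.59 in)² = 72.23 in^2
Rod-side annular area A_ann = π/4 × (9.59² − 5.25²) = 50.58 in^2
t_ext = A_cap·L/Q = 2.407 s
t_ret = A_ann·L/Q = 1.685 s
t_cycle = t_ext + t_ret

t ≈ 4.09 s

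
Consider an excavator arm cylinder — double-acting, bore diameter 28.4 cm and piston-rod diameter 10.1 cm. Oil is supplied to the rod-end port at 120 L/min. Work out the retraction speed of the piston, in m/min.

Rod-side annular area A_ann = π/4 × (28.4² − 10.1²) = 553.4 cm^2
Flow into the rod-end port fills the annular volume.
v = Q / A

v ≈ 2.17 m/min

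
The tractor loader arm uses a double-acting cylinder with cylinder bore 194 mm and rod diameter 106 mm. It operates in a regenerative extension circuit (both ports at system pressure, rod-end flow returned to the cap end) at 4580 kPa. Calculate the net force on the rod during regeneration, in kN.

F ≈ 40.4 kN

With equal pressure on both faces, forces on the annular region cancel; the net push is pressure × rod cross-section.
Rod cross-section A_rod = π/4 × (106 mm)² = 8825 mm^2
F = P × A_rod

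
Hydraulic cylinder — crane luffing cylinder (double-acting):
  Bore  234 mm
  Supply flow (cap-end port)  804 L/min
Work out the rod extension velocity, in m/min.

Cap-side area A_cap = π/4 × (234 mm)² = 43010 mm^2
v = Q / A

v ≈ 18.7 m/min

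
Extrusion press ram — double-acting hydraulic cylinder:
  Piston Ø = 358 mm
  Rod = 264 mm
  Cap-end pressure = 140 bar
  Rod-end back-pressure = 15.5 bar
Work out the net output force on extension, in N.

F ≈ 1.34e6 N

Cap-side area A_cap = π/4 × (358 mm)² = 1.007e5 mm^2
Rod-side annular area A_ann = π/4 × (358² − 264²) = 45920 mm^2
Net thrust = P_cap·A_cap − P_rod·A_ann = 1.409e6 N − 71180 N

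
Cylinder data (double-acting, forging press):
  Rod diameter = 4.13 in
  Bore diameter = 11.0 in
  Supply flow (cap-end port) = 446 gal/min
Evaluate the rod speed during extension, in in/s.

v ≈ 18.1 in/s

Cap-side area A_cap = π/4 × (11.0 in)² = 95.03 in^2
v = Q / A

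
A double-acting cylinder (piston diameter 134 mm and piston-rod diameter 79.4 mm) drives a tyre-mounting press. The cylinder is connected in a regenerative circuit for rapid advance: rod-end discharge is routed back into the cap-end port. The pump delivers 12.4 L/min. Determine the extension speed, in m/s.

In regeneration the rod-end outflow joins the pump flow into the cap end, so the net volume the pump must supply per unit advance equals the rod cross-section area.
Rod cross-section A_rod = π/4 × (79.4 mm)² = 4951 mm^2
v = Q_pump / A_rod

v ≈ 0.0417 m/s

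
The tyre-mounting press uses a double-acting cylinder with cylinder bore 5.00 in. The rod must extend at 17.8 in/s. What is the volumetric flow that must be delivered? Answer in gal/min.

Cap-side area A_cap = π/4 × (5.00 in)² = 19.63 in^2
Q = A × v

Q ≈ 90.8 gal/min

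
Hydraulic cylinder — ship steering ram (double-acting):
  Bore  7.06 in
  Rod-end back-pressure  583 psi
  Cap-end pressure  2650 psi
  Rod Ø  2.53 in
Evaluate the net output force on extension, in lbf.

Cap-side area A_cap = π/4 × (7.06 in)² = 39.15 in^2
Rod-side annular area A_ann = π/4 × (7.06² − 2.53²) = 34.12 in^2
Net thrust = P_cap·A_cap − P_rod·A_ann = 1.037e5 lbf − 19890 lbf

F ≈ 83800 lbf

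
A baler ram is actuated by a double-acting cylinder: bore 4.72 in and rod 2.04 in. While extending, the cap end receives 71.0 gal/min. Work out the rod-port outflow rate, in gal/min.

Cap-side area A_cap = π/4 × (4.72 in)² = 17.50 in^2
Rod-side annular area A_ann = π/4 × (4.72² − 2.04²) = 14.23 in^2
Piston speed v = Q_in/A_cap; rod-end outflow Q_out = v × A_ann = Q_in × A_ann/A_cap.

Q_out ≈ 57.7 gal/min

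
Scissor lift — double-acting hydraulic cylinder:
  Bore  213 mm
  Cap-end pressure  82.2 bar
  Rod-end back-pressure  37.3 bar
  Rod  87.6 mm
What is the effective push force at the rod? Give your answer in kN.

F ≈ 182 kN

Cap-side area A_cap = π/4 × (213 mm)² = 35630 mm^2
Rod-side annular area A_ann = π/4 × (213² − 87.6²) = 29610 mm^2
Net thrust = P_cap·A_cap − P_rod·A_ann = 292.9 kN − 110.4 kN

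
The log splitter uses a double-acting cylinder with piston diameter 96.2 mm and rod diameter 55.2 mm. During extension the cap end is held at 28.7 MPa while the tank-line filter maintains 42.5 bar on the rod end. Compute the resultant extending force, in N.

Cap-side area A_cap = π/4 × (96.2 mm)² = 7268 mm^2
Rod-side annular area A_ann = π/4 × (96.2² − 55.2²) = 4875 mm^2
Net thrust = P_cap·A_cap − P_rod·A_ann = 2.086e5 N − 20720 N

F ≈ 1.88e5 N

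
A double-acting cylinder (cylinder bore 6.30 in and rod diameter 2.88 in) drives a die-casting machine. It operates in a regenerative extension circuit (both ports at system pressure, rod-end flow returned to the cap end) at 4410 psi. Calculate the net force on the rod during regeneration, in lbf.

With equal pressure on both faces, forces on the annular region cancel; the net push is pressure × rod cross-section.
Rod cross-section A_rod = π/4 × (2.88 in)² = 6.514 in^2
F = P × A_rod

F ≈ 28700 lbf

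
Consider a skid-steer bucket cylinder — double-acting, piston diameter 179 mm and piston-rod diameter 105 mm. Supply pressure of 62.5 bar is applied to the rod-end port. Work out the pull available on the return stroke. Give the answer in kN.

F ≈ 103 kN

Rod-side annular area A_ann = π/4 × (179² − 105²) = 16510 mm^2
On retraction the pressure acts on the annular area (bore minus rod).
F = P × A_ann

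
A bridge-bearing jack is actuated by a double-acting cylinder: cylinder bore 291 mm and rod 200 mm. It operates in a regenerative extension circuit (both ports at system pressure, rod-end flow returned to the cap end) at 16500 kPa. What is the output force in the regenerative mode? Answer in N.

F ≈ 5.18e5 N

With equal pressure on both faces, forces on the annular region cancel; the net push is pressure × rod cross-section.
Rod cross-section A_rod = π/4 × (200 mm)² = 31420 mm^2
F = P × A_rod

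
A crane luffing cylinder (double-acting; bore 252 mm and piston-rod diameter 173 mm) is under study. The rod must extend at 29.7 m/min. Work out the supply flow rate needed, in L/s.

Q ≈ 24.7 L/s

Cap-side area A_cap = π/4 × (252 mm)² = 49880 mm^2
Q = A × v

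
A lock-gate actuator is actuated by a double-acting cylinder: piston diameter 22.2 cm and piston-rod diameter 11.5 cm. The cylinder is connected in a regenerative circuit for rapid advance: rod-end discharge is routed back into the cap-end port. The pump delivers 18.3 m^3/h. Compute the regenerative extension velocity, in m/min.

v ≈ 29.4 m/min

In regeneration the rod-end outflow joins the pump flow into the cap end, so the net volume the pump must supply per unit advance equals the rod cross-section area.
Rod cross-section A_rod = π/4 × (11.5 cm)² = 103.9 cm^2
v = Q_pump / A_rod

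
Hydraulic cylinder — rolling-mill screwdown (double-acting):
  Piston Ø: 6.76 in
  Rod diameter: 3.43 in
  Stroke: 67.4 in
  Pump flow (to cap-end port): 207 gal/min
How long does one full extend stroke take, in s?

Cap-side area A_cap = π/4 × (6.76 in)² = 35.89 in^2
Swept volume V = A × L; t = V / Q = A·L / Q

t ≈ 3.04 s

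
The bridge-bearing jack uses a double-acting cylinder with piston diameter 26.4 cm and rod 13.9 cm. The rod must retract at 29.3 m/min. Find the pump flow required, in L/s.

Rod-side annular area A_ann = π/4 × (26.4² − 13.9²) = 395.6 cm^2
Q = A × v

Q ≈ 19.3 L/s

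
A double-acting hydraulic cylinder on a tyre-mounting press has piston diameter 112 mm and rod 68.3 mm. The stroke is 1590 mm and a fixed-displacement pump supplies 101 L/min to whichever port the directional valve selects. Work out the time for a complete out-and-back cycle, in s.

Cap-side area A_cap = π/4 × (112 mm)² = 9852 mm^2
Rod-side annular area A_ann = π/4 × (112² − 68.3²) = 6188 mm^2
t_ext = A_cap·L/Q = 9.306 s
t_ret = A_ann·L/Q = 5.845 s
t_cycle = t_ext + t_ret

t ≈ 15.2 s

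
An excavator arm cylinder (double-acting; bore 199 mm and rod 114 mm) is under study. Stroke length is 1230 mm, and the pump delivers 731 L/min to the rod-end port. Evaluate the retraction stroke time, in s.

t ≈ 2.11 s

Rod-side annular area A_ann = π/4 × (199² − 114²) = 20900 mm^2
Swept volume V = A × L; t = V / Q = A·L / Q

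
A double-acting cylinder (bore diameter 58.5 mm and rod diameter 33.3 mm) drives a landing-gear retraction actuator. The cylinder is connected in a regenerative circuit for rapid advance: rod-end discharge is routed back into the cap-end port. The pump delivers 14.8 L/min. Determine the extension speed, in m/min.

v ≈ 17.0 m/min

In regeneration the rod-end outflow joins the pump flow into the cap end, so the net volume the pump must supply per unit advance equals the rod cross-section area.
Rod cross-section A_rod = π/4 × (33.3 mm)² = 870.9 mm^2
v = Q_pump / A_rod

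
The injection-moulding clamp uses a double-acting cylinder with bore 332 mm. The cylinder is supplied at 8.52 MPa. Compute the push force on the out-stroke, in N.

F ≈ 7.38e5 N

Cap-side area A_cap = π/4 × (332 mm)² = 86570 mm^2
F = P × A_cap = 8.52 MPa × A_cap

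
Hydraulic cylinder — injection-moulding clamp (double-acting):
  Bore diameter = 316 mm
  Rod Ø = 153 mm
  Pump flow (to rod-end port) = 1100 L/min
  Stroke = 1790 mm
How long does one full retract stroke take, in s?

Rod-side annular area A_ann = π/4 × (316² − 153²) = 60040 mm^2
Swept volume V = A × L; t = V / Q = A·L / Q

t ≈ 5.86 s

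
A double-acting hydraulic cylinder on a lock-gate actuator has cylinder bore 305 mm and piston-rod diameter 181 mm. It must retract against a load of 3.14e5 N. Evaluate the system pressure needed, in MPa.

Rod-side annular area A_ann = π/4 × (305² − 181²) = 47330 mm^2
Retraction: pressure acts on the annular area.
P = F / A = 3.14e5 N / A

P ≈ 6.63 MPa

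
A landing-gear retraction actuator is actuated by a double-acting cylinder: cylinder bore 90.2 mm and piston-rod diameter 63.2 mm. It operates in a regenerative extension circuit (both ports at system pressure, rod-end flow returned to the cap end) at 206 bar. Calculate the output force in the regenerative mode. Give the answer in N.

F ≈ 64600 N

With equal pressure on both faces, forces on the annular region cancel; the net push is pressure × rod cross-section.
Rod cross-section A_rod = π/4 × (63.2 mm)² = 3137 mm^2
F = P × A_rod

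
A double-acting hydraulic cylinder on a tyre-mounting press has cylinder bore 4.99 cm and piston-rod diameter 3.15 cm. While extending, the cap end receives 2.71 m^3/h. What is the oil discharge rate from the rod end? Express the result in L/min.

Cap-side area A_cap = π/4 × (4.99 cm)² = 19.56 cm^2
Rod-side annular area A_ann = π/4 × (4.99² − 3.15²) = 11.76 cm^2
Piston speed v = Q_in/A_cap; rod-end outflow Q_out = v × A_ann = Q_in × A_ann/A_cap.

Q_out ≈ 27.2 L/min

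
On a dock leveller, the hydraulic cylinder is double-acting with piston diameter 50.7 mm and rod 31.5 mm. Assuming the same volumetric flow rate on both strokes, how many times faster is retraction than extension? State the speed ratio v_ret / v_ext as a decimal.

v_ret/v_ext ≈ 1.63

Cap-side area A_cap = π/4 × (50.7 mm)² = 2019 mm^2
Rod-side annular area A_ann = π/4 × (50.7² − 31.5²) = 1240 mm^2
For equal Q, v ∝ 1/A, so v_ret/v_ext = A_cap/A_ann.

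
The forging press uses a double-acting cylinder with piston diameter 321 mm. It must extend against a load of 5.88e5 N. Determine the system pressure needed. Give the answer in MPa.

Cap-side area A_cap = π/4 × (321 mm)² = 80930 mm^2
P = F / A = 5.88e5 N / A

P ≈ 7.27 MPa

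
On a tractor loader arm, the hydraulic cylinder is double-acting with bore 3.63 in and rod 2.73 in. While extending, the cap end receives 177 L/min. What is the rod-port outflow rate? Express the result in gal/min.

Cap-side area A_cap = π/4 × (3.63 in)² = 10.35 in^2
Rod-side annular area A_ann = π/4 × (3.63² − 2.73²) = 4.496 in^2
Piston speed v = Q_in/A_cap; rod-end outflow Q_out = v × A_ann = Q_in × A_ann/A_cap.

Q_out ≈ 20.3 gal/min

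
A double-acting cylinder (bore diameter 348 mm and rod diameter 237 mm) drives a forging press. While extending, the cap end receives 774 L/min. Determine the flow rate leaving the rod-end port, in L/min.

Cap-side area A_cap = π/4 × (348 mm)² = 95110 mm^2
Rod-side annular area A_ann = π/4 × (348² − 237²) = 51000 mm^2
Piston speed v = Q_in/A_cap; rod-end outflow Q_out = v × A_ann = Q_in × A_ann/A_cap.

Q_out ≈ 415 L/min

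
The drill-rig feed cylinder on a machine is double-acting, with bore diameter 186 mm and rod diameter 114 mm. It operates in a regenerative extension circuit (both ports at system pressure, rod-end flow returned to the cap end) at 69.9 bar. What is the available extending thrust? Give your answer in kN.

With equal pressure on both faces, forces on the annular region cancel; the net push is pressure × rod cross-section.
Rod cross-section A_rod = π/4 × (114 mm)² = 10210 mm^2
F = P × A_rod

F ≈ 71.3 kN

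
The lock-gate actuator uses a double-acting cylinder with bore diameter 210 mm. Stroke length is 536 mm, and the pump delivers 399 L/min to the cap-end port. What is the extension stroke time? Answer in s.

t ≈ 2.79 s

Cap-side area A_cap = π/4 × (210 mm)² = 34640 mm^2
Swept volume V = A × L; t = V / Q = A·L / Q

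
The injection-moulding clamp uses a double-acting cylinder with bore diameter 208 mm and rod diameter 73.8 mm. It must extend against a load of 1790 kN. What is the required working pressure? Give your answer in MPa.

P ≈ 52.7 MPa

Cap-side area A_cap = π/4 × (208 mm)² = 33980 mm^2
P = F / A = 1790 kN / A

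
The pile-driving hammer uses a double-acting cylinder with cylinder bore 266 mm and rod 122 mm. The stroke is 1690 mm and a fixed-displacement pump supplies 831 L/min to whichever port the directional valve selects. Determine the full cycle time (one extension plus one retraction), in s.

Cap-side area A_cap = π/4 × (266 mm)² = 55570 mm^2
Rod-side annular area A_ann = π/4 × (266² − 122²) = 43880 mm^2
t_ext = A_cap·L/Q = 6.781 s
t_ret = A_ann·L/Q = 5.355 s
t_cycle = t_ext + t_ret

t ≈ 12.1 s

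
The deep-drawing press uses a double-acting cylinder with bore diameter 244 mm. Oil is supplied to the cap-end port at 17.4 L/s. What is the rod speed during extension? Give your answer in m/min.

Cap-side area A_cap = π/4 × (244 mm)² = 46760 mm^2
v = Q / A

v ≈ 22.3 m/min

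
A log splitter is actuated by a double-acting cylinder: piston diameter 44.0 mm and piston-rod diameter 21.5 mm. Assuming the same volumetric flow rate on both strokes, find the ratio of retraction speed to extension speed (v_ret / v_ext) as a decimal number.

v_ret/v_ext ≈ 1.31

Cap-side area A_cap = π/4 × (44.0 mm)² = 1521 mm^2
Rod-side annular area A_ann = π/4 × (44.0² − 21.5²) = 1157 mm^2
For equal Q, v ∝ 1/A, so v_ret/v_ext = A_cap/A_ann.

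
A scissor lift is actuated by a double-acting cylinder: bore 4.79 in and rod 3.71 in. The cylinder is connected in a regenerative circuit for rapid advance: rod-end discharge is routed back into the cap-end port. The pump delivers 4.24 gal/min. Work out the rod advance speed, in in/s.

In regeneration the rod-end outflow joins the pump flow into the cap end, so the net volume the pump must supply per unit advance equals the rod cross-section area.
Rod cross-section A_rod = π/4 × (3.71 in)² = 10.81 in^2
v = Q_pump / A_rod

v ≈ 1.51 in/s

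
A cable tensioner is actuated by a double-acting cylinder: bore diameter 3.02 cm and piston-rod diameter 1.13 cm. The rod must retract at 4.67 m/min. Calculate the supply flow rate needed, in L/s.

Rod-side annular area A_ann = π/4 × (3.02² − 1.13²) = 6.160 cm^2
Q = A × v

Q ≈ 0.0479 L/s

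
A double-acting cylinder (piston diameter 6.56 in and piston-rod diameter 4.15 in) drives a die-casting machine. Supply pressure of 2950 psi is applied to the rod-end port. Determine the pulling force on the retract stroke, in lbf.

Rod-side annular area A_ann = π/4 × (6.56² − 4.15²) = 20.27 in^2
On retraction the pressure acts on the annular area (bore minus rod).
F = P × A_ann

F ≈ 59800 lbf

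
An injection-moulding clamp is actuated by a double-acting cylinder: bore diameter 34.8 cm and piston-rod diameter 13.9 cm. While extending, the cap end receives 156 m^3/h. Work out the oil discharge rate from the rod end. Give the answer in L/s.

Cap-side area A_cap = π/4 × (34.8 cm)² = 951.1 cm^2
Rod-side annular area A_ann = π/4 × (34.8² − 13.9²) = 799.4 cm^2
Piston speed v = Q_in/A_cap; rod-end outflow Q_out = v × A_ann = Q_in × A_ann/A_cap.

Q_out ≈ 36.4 L/s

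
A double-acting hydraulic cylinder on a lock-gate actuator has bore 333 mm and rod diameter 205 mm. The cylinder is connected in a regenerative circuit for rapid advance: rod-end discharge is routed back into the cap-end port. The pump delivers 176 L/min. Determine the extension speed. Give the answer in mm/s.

In regeneration the rod-end outflow joins the pump flow into the cap end, so the net volume the pump must supply per unit advance equals the rod cross-section area.
Rod cross-section A_rod = π/4 × (205 mm)² = 33010 mm^2
v = Q_pump / A_rod

v ≈ 88.9 mm/s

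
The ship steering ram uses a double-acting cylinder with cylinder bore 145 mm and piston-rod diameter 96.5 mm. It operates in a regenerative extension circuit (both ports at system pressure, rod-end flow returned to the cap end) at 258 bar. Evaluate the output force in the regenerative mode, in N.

F ≈ 1.89e5 N

With equal pressure on both faces, forces on the annular region cancel; the net push is pressure × rod cross-section.
Rod cross-section A_rod = π/4 × (96.5 mm)² = 7314 mm^2
F = P × A_rod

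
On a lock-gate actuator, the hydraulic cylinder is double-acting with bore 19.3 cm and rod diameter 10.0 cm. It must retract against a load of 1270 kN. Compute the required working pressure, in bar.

Rod-side annular area A_ann = π/4 × (19.3² − 10.0²) = 214.0 cm^2
Retraction: pressure acts on the annular area.
P = F / A = 1270 kN / A

P ≈ 593 bar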